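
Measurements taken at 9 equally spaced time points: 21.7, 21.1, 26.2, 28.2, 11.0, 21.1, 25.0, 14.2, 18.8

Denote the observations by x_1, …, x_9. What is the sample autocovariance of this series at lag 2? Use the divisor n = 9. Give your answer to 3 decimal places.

-10.583

Mean x̄ = (21.7 + 21.1 + 26.2 + 28.2 + 11.0 + 21.1 + 25.0 + 14.2 + 18.8)/9 = 20.8111
Σ_{t=1}^{7}(x_t−x̄)(x_{t+2}−x̄) = -95.2436
γ_2 = -95.2436 / 9 = -10.583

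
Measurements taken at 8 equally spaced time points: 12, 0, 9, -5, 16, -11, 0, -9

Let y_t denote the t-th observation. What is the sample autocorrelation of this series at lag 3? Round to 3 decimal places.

Mean ȳ = (12 + 0 + 9 − 5 + 16 − 11 + 0 − 9)/8 = 1.5000
Deviations from mean: 10.5000, -1.5000, 7.5000, -6.5000, 14.5000, -12.5000, -1.5000, -10.5000
Σ(y_t−ȳ)(y_{t+3}−ȳ) = (-68.2500) + (-21.7500) + (-93.7500) + (9.7500) + (-152.2500) = -326.2500
Denominator Σ(y_t−ȳ)² = 690.0000
r_3 = -326.2500 / 690.0000 = -0.473

-0.473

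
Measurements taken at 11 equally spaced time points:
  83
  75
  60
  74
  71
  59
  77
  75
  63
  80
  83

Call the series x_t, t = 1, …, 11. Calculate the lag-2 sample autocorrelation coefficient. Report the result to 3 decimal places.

Mean x̄ = (83 + 75 + 60 + 74 + 71 + 59 + 77 + 75 + 63 + 80 + 83)/11 = 72.7273
Numerator Σ_{t=1}^{9}(x_t−x̄)(x_{t+2}−x̄) = -286.8760
Denominator Σ(x_t−x̄)² = 742.1818
r_2 = -286.8760 / 742.1818 = -0.387

-0.387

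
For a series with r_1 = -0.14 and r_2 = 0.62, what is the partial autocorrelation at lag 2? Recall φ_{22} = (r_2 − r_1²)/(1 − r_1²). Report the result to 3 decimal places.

0.612

φ_{22} = (r_2 − r_1²) / (1 − r_1²)
r_1² = (-0.14)² = 0.0196
Numerator = 0.62 − 0.0196 = 0.6004; denominator = 1 − 0.0196 = 0.9804
φ_{22} = 0.6004 / 0.9804 = 0.612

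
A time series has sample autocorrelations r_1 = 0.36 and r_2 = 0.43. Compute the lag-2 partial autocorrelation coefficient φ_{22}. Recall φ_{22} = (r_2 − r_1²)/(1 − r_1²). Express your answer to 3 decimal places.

0.345

φ_{22} = (r_2 − r_1²) / (1 − r_1²)
r_1² = (0.36)² = 0.1296
Numerator = 0.43 − 0.1296 = 0.3004; denominator = 1 − 0.1296 = 0.8704
φ_{22} = 0.3004 / 0.8704 = 0.345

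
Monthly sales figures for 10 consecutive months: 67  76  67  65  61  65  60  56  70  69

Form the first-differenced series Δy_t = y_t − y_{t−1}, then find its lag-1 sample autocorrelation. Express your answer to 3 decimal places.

-0.321

First differences Δy: 9, -9, -2, -4, 4, -5, -4, 14, -1
Mean of differences = 0.2222
Numerator Σ(Δy_t−Δȳ)(Δy_{t+1}−Δȳ) = -139.7160
Denominator Σ(Δy_t−Δȳ)² = 435.5556
r_1(Δy) = -139.7160 / 435.5556 = -0.321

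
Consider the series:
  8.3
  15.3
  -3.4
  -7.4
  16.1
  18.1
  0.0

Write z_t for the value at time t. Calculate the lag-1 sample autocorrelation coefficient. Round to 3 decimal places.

-0.051

Mean z̄ = (8.3 + 15.3 − 3.4 − 7.4 + 16.1 + 18.1 + 0.0)/7 = 6.7143
Σ(z_t−z̄)(z_{t+1}−z̄) = (13.6145) + (-86.8384) + (142.7559) + (-132.4727) + (106.8631) + (-76.4469) = -32.5245
Denominator Σ(z_t−z̄)² = 640.5486
r_1 = -32.5245 / 640.5486 = -0.051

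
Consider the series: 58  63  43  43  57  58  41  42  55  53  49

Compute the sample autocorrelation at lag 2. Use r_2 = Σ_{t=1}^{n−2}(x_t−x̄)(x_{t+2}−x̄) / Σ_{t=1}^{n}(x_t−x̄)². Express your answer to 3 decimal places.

-0.726

Mean x̄ = (58 + 63 + 43 + 43 + 57 + 58 + 41 + 42 + 55 + 53 + 49)/11 = 51.0909
Numerator Σ_{t=1}^{9}(x_t−x̄)(x_{t+2}−x̄) = -443.3802
Denominator Σ(x_t−x̄)² = 610.9091
r_2 = -443.3802 / 610.9091 = -0.726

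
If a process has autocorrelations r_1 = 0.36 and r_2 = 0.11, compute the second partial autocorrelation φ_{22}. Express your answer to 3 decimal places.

-0.023

φ_{22} = (r_2 − r_1²) / (1 − r_1²)
r_1² = (0.36)² = 0.1296
Numerator = 0.11 − 0.1296 = -0.0196; denominator = 1 − 0.1296 = 0.8704
φ_{22} = -0.0196 / 0.8704 = -0.023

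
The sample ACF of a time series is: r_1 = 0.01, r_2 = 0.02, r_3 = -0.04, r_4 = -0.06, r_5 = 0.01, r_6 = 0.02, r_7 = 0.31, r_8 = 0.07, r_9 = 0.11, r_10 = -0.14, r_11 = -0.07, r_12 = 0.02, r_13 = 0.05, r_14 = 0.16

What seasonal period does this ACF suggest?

The largest autocorrelation is r_7 = 0.31, with a weaker echo at lag 14 (0.16); the remaining lags stay at or below 0.11.
The dominant spike at lag 7 indicates a seasonal period of 7.

7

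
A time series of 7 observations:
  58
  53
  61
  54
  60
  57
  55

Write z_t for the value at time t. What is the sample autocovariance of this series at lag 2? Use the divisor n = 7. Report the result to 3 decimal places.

3.219

Mean z̄ = (58 + 53 + 61 + 54 + 60 + 57 + 55)/7 = 56.8571
Σ_{t=1}^{5}(z_t−z̄)(z_{t+2}−z̄) = 22.5306
γ_2 = 22.5306 / 7 = 3.219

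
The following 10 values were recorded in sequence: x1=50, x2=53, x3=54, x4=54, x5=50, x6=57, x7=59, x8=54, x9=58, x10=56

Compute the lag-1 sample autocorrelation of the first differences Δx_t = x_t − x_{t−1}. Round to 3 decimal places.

-0.440

First differences Δx: 3, 1, 0, -4, 7, 2, -5, 4, -2
Mean of differences = 0.6667
Numerator Σ(Δx_t−Δx̄)(Δx_{t+1}−Δx̄) = -52.7778
Denominator Σ(Δx_t−Δx̄)² = 120.0000
r_1(Δx) = -52.7778 / 120.0000 = -0.440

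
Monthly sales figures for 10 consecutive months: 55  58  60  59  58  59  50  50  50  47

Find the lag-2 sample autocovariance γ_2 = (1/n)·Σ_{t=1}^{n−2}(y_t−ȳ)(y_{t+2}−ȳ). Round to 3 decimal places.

Mean ȳ = (55 + 58 + 60 + 59 + 58 + 59 + 50 + 50 + 50 + 47)/10 = 54.6000
Σ_{t=1}^{8}(y_t−ȳ)(y_{t+2}−ȳ) = 75.0800
γ_2 = 75.0800 / 10 = 7.508

7.508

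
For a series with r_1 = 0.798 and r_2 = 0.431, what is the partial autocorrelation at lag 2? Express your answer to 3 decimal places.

-0.567

φ_{22} = (r_2 − r_1²) / (1 − r_1²)
r_1² = (0.798)² = 0.636804
Numerator = 0.431 − 0.6368 = -0.2058; denominator = 1 − 0.6368 = 0.3632
φ_{22} = -0.2058 / 0.3632 = -0.567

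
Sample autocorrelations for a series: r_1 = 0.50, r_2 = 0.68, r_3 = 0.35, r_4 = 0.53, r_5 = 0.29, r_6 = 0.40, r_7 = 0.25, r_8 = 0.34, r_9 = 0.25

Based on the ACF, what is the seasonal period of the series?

The largest autocorrelation is r_2 = 0.68, with a weaker echo at lag 4 (0.53); the remaining lags stay at or below 0.50.
The dominant spike at lag 2 indicates a seasonal period of 2.

2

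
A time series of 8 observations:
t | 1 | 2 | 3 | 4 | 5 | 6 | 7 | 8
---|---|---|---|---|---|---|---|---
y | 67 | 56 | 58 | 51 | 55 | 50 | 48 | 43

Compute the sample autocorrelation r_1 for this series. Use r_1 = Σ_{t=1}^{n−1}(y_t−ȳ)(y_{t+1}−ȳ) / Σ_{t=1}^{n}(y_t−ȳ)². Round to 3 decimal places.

0.275

Mean ȳ = (67 + 56 + 58 + 51 + 55 + 50 + 48 + 43)/8 = 53.5000
Deviations from mean: 13.5000, 2.5000, 4.5000, -2.5000, 1.5000, -3.5000, -5.5000, -10.5000
Σ(y_t−ȳ)(y_{t+1}−ȳ) = (33.7500) + (11.2500) + (-11.2500) + (-3.7500) + (-5.2500) + (19.2500) + (57.7500) = 101.7500
Denominator Σ(y_t−ȳ)² = 370.0000
r_1 = 101.7500 / 370.0000 = 0.275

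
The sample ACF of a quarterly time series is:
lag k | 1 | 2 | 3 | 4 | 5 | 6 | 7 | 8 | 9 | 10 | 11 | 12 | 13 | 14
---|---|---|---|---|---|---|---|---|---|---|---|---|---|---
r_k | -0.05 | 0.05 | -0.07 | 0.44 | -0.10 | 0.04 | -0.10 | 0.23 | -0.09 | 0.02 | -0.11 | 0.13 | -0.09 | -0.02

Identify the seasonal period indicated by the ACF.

The largest autocorrelation is r_4 = 0.44, with a weaker echo at lag 8 (0.23); the remaining lags stay at or below 0.13.
The dominant spike at lag 4 indicates a seasonal period of 4.

4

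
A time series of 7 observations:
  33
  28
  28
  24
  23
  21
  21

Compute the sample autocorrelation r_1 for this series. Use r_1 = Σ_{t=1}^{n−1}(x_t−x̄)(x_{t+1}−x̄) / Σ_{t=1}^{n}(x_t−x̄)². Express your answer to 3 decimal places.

Mean x̄ = (33 + 28 + 28 + 24 + 23 + 21 + 21)/7 = 25.4286
Deviations from mean: 7.5714, 2.5714, 2.5714, -1.4286, -2.4286, -4.4286, -4.4286
Σ(x_t−x̄)(x_{t+1}−x̄) = (19.4694) + (6.6122) + (-3.6735) + (3.4694) + (10.7551) + (19.6122) = 56.2449
Denominator Σ(x_t−x̄)² = 117.7143
r_1 = 56.2449 / 117.7143 = 0.478

0.478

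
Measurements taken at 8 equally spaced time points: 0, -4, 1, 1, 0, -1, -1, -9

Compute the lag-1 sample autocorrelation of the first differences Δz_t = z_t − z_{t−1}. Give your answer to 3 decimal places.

-0.176

First differences Δz: -4, 5, 0, -1, -1, 0, -8
Mean of differences = -1.2857
Numerator Σ(Δz_t−Δz̄)(Δz_{t+1}−Δz̄) = -16.7959
Denominator Σ(Δz_t−Δz̄)² = 95.4286
r_1(Δz) = -16.7959 / 95.4286 = -0.176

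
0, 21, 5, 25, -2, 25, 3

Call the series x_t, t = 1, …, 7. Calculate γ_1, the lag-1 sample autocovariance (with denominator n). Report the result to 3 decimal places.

Mean x̄ = (0 + 21 + 5 + 25 − 2 + 25 + 3)/7 = 11.0000
Deviations: -11.0000, 10.0000, -6.0000, 14.0000, -13.0000, 14.0000, -8.0000
Σ_{t=1}^{6}(x_t−x̄)(x_{t+1}−x̄) = -730.0000
γ_1 = -730.0000 / 7 = -104.286

-104.286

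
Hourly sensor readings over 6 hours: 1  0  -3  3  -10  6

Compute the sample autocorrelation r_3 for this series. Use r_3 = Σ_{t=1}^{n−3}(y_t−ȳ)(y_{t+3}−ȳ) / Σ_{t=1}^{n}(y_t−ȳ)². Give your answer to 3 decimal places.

Mean ȳ = (1 + 0 − 3 + 3 − 10 + 6)/6 = -0.5000
Deviations from mean: 1.5000, 0.5000, -2.5000, 3.5000, -9.5000, 6.5000
Numerator Σ_{t=1}^{3}(y_t−ȳ)(y_{t+3}−ȳ) = -15.7500
Denominator Σ(y_t−ȳ)² = 153.5000
r_3 = -15.7500 / 153.5000 = -0.103

-0.103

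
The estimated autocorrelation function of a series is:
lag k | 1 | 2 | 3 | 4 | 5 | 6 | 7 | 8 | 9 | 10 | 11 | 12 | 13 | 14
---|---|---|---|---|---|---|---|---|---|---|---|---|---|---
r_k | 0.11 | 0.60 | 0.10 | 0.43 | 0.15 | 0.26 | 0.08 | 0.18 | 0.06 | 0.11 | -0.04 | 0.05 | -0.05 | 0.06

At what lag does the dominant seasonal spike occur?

The largest autocorrelation is r_2 = 0.60, with weaker echoes at lags 4 (0.43), 6 (0.26) and 8 (0.18); the remaining lags stay at or below 0.15.
The dominant spike at lag 2 indicates a seasonal period of 2.

2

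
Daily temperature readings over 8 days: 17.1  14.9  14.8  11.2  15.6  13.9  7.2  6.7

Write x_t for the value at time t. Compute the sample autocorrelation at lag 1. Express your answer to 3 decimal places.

0.343

Mean x̄ = (17.1 + 14.9 + 14.8 + 11.2 + 15.6 + 13.9 + 7.2 + 6.7)/8 = 12.6750
Σ(x_t−x̄)(x_{t+1}−x̄) = (9.8456) + (4.7281) + (-3.1344) + (-4.3144) + (3.5831) + (-6.7069) + (32.7131) = 36.7144
Denominator Σ(x_t−x̄)² = 106.9550
r_1 = 36.7144 / 106.9550 = 0.343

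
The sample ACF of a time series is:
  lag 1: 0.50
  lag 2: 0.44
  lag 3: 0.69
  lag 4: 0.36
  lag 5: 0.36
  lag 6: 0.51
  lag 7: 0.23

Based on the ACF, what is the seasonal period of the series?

The largest autocorrelation is r_3 = 0.69, with a weaker echo at lag 6 (0.51); the remaining lags stay at or below 0.50. The elevated value at lag 1 (0.50), dropping to 0.44 at lag 2, reflects decaying short-term dependence rather than seasonality.
The dominant spike at lag 3 indicates a seasonal period of 3.

3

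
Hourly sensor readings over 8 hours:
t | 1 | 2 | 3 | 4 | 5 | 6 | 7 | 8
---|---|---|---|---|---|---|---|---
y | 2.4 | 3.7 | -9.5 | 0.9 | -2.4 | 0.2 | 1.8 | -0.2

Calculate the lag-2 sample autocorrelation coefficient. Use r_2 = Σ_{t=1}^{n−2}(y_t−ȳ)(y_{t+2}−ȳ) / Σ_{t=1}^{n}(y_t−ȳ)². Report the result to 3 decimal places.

Mean ȳ = (2.4 + 3.7 − 9.5 + 0.9 − 2.4 + 0.2 + 1.8 − 0.2)/8 = -0.3875
Deviations from mean: 2.7875, 4.0875, -9.1125, 1.2875, -2.0125, 0.5875, 2.1875, 0.1875
Numerator Σ_{t=1}^{6}(y_t−ȳ)(y_{t+2}−ȳ) = -5.3353
Denominator Σ(y_t−ȳ)² = 118.3888
r_2 = -5.3353 / 118.3888 = -0.045

-0.045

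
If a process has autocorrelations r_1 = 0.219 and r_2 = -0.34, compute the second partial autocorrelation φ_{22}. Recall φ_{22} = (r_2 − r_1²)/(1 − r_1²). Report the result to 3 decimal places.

-0.408

φ_{22} = (r_2 − r_1²) / (1 − r_1²)
r_1² = (0.219)² = 0.047961
Numerator = -0.34 − 0.0480 = -0.3880; denominator = 1 − 0.0480 = 0.9520
φ_{22} = -0.3880 / 0.9520 = -0.408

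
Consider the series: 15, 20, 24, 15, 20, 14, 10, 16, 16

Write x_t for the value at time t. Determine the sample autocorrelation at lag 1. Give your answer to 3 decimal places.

Mean x̄ = (15 + 20 + 24 + 15 + 20 + 14 + 10 + 16 + 16)/9 = 16.6667
Numerator Σ_{t=1}^{8}(x_t−x̄)(x_{t+1}−x̄) = 14.8889
Denominator Σ(x_t−x̄)² = 134.0000
r_1 = 14.8889 / 134.0000 = 0.111

0.111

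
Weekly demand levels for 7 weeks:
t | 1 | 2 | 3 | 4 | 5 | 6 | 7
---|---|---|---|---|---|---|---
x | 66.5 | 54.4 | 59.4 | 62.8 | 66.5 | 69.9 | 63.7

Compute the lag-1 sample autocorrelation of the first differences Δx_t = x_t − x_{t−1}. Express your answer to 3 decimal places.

-0.132

First differences Δx: -12.1, 5.0, 3.4, 3.7, 3.4, -6.2
Mean of differences = -0.4667
Numerator Σ(Δx_t−Δx̄)(Δx_{t+1}−Δx̄) = -32.4044
Denominator Σ(Δx_t−Δx̄)² = 245.3533
r_1(Δx) = -32.4044 / 245.3533 = -0.132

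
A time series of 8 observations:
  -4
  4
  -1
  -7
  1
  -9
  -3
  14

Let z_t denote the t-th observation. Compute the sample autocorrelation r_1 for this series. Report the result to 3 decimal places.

-0.147

Mean z̄ = (-4 + 4 − 1 − 7 + 1 − 9 − 3 + 14)/8 = -0.6250
Σ(z_t−z̄)(z_{t+1}−z̄) = (-15.6094) + (-1.7344) + (2.3906) + (-10.3594) + (-13.6094) + (19.8906) + (-34.7344) = -53.7656
Denominator Σ(z_t−z̄)² = 365.8750
r_1 = -53.7656 / 365.8750 = -0.147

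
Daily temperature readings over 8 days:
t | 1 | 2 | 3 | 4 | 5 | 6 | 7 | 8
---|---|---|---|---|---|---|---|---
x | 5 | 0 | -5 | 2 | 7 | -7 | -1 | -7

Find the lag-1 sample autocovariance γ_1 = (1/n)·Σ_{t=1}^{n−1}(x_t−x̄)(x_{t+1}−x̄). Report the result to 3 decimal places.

-4.320

Mean x̄ = (5 + 0 − 5 + 2 + 7 − 7 − 1 − 7)/8 = -0.7500
Deviations: 5.7500, 0.7500, -4.2500, 2.7500, 7.7500, -6.2500, -0.2500, -6.2500
Σ_{t=1}^{7}(x_t−x̄)(x_{t+1}−x̄) = -34.5625
γ_1 = -34.5625 / 8 = -4.320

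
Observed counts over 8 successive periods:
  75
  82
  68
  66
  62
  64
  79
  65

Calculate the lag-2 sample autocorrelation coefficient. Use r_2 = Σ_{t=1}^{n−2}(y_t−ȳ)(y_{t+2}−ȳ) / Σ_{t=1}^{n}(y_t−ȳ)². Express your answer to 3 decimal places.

-0.146

Mean ȳ = (75 + 82 + 68 + 66 + 62 + 64 + 79 + 65)/8 = 70.1250
Σ(y_t−ȳ)(y_{t+2}−ȳ) = (-10.3594) + (-48.9844) + (17.2656) + (25.2656) + (-72.1094) + (31.3906) = -57.5313
Denominator Σ(y_t−ȳ)² = 394.8750
r_2 = -57.5313 / 394.8750 = -0.146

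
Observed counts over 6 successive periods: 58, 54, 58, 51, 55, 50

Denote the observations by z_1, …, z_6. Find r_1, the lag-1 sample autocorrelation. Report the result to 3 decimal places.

Mean z̄ = (58 + 54 + 58 + 51 + 55 + 50)/6 = 54.3333
Deviations from mean: 3.6667, -0.3333, 3.6667, -3.3333, 0.6667, -4.3333
Σ(z_t−z̄)(z_{t+1}−z̄) = (-1.2222) + (-1.2222) + (-12.2222) + (-2.2222) + (-2.8889) = -19.7778
Denominator Σ(z_t−z̄)² = 57.3333
r_1 = -19.7778 / 57.3333 = -0.345

-0.345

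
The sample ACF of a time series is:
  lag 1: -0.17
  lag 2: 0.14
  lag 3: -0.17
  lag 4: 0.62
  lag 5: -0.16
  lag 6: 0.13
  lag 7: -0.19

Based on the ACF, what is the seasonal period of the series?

4

The largest autocorrelation is r_4 = 0.62; the remaining lags stay at or below 0.14.
The dominant spike at lag 4 indicates a seasonal period of 4.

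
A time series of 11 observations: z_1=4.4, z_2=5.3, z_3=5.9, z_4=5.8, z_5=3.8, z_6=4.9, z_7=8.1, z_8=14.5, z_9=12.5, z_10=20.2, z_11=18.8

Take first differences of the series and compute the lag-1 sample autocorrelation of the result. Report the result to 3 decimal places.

-0.392

First differences Δz: 0.9, 0.6, -0.1, -2.0, 1.1, 3.2, 6.4, -2.0, 7.7, -1.4
Mean of differences = 1.4400
Numerator Σ(Δz_t−Δz̄)(Δz_{t+1}−Δz̄) = -40.0296
Denominator Σ(Δz_t−Δz̄)² = 102.1040
r_1(Δz) = -40.0296 / 102.1040 = -0.392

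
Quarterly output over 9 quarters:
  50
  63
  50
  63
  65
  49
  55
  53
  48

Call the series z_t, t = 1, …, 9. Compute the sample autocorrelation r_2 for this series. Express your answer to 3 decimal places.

0.006

Mean z̄ = (50 + 63 + 50 + 63 + 65 + 49 + 55 + 53 + 48)/9 = 55.1111
Numerator Σ_{t=1}^{7}(z_t−z̄)(z_{t+2}−z̄) = 2.1975
Denominator Σ(z_t−z̄)² = 366.8889
r_2 = 2.1975 / 366.8889 = 0.006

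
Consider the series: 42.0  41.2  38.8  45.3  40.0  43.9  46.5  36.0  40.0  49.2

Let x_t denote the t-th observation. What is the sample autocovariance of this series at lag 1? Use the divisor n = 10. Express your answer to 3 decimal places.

-3.809

Mean x̄ = (42.0 + 41.2 + 38.8 + 45.3 + 40.0 + 43.9 + 46.5 + 36.0 + 40.0 + 49.2)/10 = 42.2900
Σ_{t=1}^{9}(x_t−x̄)(x_{t+1}−x̄) = -38.0871
γ_1 = -38.0871 / 10 = -3.809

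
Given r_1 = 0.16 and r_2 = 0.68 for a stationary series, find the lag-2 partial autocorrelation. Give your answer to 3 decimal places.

φ_{22} = (r_2 − r_1²) / (1 − r_1²)
r_1² = (0.16)² = 0.0256
Numerator = 0.68 − 0.0256 = 0.6544; denominator = 1 − 0.0256 = 0.9744
φ_{22} = 0.6544 / 0.9744 = 0.672

0.672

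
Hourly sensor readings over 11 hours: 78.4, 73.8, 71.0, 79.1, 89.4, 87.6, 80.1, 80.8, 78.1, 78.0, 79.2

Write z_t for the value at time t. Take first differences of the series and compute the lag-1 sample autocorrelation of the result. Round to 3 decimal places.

0.227

First differences Δz: -4.6, -2.8, 8.1, 10.3, -1.8, -7.5, 0.7, -2.7, -0.1, 1.2
Mean of differences = 0.0800
Numerator Σ(Δz_t−Δz̄)(Δz_{t+1}−Δz̄) = 61.2576
Denominator Σ(Δz_t−Δz̄)² = 269.3560
r_1(Δz) = 61.2576 / 269.3560 = 0.227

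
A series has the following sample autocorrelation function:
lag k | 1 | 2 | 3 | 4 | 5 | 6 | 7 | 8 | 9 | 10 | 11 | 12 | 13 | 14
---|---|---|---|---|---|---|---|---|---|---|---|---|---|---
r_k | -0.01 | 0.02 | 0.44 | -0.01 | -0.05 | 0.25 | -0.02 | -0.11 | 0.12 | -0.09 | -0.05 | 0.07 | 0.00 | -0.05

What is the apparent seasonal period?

3

The largest autocorrelation is r_3 = 0.44, with a weaker echo at lag 6 (0.25); the remaining lags stay at or below 0.12.
The dominant spike at lag 3 indicates a seasonal period of 3.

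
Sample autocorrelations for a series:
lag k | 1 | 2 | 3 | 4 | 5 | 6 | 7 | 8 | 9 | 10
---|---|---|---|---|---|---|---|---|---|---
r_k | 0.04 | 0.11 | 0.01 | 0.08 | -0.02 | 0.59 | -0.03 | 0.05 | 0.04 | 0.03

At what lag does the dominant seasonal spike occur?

The largest autocorrelation is r_6 = 0.59; the remaining lags stay at or below 0.11.
The dominant spike at lag 6 indicates a seasonal period of 6.

6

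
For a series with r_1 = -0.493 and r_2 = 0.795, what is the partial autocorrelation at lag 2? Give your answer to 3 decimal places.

0.729

φ_{22} = (r_2 − r_1²) / (1 − r_1²)
r_1² = (-0.493)² = 0.243049
Numerator = 0.795 − 0.2430 = 0.5520; denominator = 1 − 0.2430 = 0.7570
φ_{22} = 0.5520 / 0.7570 = 0.729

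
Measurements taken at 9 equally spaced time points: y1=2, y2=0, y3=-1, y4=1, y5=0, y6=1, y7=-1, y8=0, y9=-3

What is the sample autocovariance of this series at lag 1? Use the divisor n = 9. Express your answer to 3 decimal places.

Mean ȳ = (2 + 0 − 1 + 1 + 0 + 1 − 1 + 0 − 3)/9 = -0.1111
Σ_{t=1}^{8}(y_t−ȳ)(y_{t+1}−ȳ) = -2.0123
γ_1 = -2.0123 / 9 = -0.224

-0.224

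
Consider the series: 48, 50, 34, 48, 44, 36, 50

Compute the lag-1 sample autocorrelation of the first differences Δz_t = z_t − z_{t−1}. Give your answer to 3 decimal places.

First differences Δz: 2, -16, 14, -4, -8, 14
Mean of differences = 0.3333
Numerator Σ(Δz_t−Δz̄)(Δz_{t+1}−Δz̄) = -387.4444
Denominator Σ(Δz_t−Δz̄)² = 731.3333
r_1(Δz) = -387.4444 / 731.3333 = -0.530

-0.530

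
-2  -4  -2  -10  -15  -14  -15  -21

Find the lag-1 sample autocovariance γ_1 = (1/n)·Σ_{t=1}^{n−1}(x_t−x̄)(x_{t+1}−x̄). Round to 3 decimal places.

Mean x̄ = (-2 − 4 − 2 − 10 − 15 − 14 − 15 − 21)/8 = -10.3750
Σ_{t=1}^{7}(x_t−x̄)(x_{t+1}−x̄) = 190.8594
γ_1 = 190.8594 / 8 = 23.857

23.857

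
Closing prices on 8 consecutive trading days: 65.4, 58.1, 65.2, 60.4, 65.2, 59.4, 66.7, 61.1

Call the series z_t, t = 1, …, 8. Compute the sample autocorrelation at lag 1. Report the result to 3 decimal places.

-0.836

Mean z̄ = (65.4 + 58.1 + 65.2 + 60.4 + 65.2 + 59.4 + 66.7 + 61.1)/8 = 62.6875
Deviations from mean: 2.7125, -4.5875, 2.5125, -2.2875, 2.5125, -3.2875, 4.0125, -1.5875
Σ(z_t−z̄)(z_{t+1}−z̄) = (-12.4436) + (-11.5261) + (-5.7473) + (-5.7473) + (-8.2598) + (-13.1911) + (-6.3698) = -63.2852
Denominator Σ(z_t−z̄)² = 75.6888
r_1 = -63.2852 / 75.6888 = -0.836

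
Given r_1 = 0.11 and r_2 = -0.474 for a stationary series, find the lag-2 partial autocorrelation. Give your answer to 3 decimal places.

-0.492

φ_{22} = (r_2 − r_1²) / (1 − r_1²)
r_1² = (0.11)² = 0.0121
Numerator = -0.474 − 0.0121 = -0.4861; denominator = 1 − 0.0121 = 0.9879
φ_{22} = -0.4861 / 0.9879 = -0.492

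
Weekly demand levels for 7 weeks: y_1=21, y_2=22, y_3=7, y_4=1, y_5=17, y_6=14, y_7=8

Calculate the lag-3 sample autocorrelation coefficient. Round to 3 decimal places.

-0.021

Mean ȳ = (21 + 22 + 7 + 1 + 17 + 14 + 8)/7 = 12.8571
Σ(y_t−ȳ)(y_{t+3}−ȳ) = (-96.5510) + (37.8776) + (-6.6939) + (57.5918) = -7.7755
Denominator Σ(y_t−ȳ)² = 366.8571
r_3 = -7.7755 / 366.8571 = -0.021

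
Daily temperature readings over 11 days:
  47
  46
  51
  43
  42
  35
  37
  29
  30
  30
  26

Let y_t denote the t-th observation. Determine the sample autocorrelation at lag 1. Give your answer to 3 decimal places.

Mean ȳ = (47 + 46 + 51 + 43 + 42 + 35 + 37 + 29 + 30 + 30 + 26)/11 = 37.8182
Numerator Σ_{t=1}^{10}(y_t−ȳ)(y_{t+1}−ȳ) = 493.1488
Denominator Σ(y_t−ȳ)² = 717.6364
r_1 = 493.1488 / 717.6364 = 0.687

0.687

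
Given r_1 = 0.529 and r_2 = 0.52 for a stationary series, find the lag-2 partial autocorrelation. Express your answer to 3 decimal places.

φ_{22} = (r_2 − r_1²) / (1 − r_1²)
r_1² = (0.529)² = 0.279841
Numerator = 0.52 − 0.2798 = 0.2402; denominator = 1 − 0.2798 = 0.7202
φ_{22} = 0.2402 / 0.7202 = 0.333

0.333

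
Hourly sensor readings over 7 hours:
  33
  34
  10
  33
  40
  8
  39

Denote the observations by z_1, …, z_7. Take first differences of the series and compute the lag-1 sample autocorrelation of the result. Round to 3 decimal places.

-0.512

First differences Δz: 1, -24, 23, 7, -32, 31
Mean of differences = 1.0000
Numerator Σ(Δz_t−Δz̄)(Δz_{t+1}−Δz̄) = -1606.0000
Denominator Σ(Δz_t−Δz̄)² = 3134.0000
r_1(Δz) = -1606.0000 / 3134.0000 = -0.512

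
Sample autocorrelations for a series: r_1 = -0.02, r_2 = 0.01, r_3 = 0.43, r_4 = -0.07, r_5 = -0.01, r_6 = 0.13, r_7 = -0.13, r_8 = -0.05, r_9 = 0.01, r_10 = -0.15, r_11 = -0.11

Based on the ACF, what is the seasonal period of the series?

The largest autocorrelation is r_3 = 0.43; the remaining lags stay at or below 0.13.
The dominant spike at lag 3 indicates a seasonal period of 3.

3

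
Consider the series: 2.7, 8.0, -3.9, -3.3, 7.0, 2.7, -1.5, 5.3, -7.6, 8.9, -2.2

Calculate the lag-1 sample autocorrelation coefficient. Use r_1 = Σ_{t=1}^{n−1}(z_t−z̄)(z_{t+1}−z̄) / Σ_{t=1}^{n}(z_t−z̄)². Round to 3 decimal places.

Mean z̄ = (2.7 + 8.0 − 3.9 − 3.3 + 7.0 + 2.7 − 1.5 + 5.3 − 7.6 + 8.9 − 2.2)/11 = 1.4636
Numerator Σ_{t=1}^{10}(z_t−z̄)(z_{t+1}−z̄) = -165.4050
Denominator Σ(z_t−z̄)² = 302.2655
r_1 = -165.4050 / 302.2655 = -0.547

-0.547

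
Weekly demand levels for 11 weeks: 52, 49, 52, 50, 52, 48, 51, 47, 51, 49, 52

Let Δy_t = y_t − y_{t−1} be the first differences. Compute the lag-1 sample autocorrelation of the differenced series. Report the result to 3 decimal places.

-0.844

First differences Δy: -3, 3, -2, 2, -4, 3, -4, 4, -2, 3
Mean of differences = 0.0000
Numerator Σ(Δy_t−Δȳ)(Δy_{t+1}−Δȳ) = -81.0000
Denominator Σ(Δy_t−Δȳ)² = 96.0000
r_1(Δy) = -81.0000 / 96.0000 = -0.844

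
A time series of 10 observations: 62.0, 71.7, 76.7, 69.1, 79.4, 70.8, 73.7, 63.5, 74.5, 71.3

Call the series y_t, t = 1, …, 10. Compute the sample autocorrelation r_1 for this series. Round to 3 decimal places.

-0.303

Mean ȳ = (62.0 + 71.7 + 76.7 + 69.1 + 79.4 + 70.8 + 73.7 + 63.5 + 74.5 + 71.3)/10 = 71.2700
Numerator Σ_{t=1}^{9}(y_t−ȳ)(y_{t+1}−ȳ) = -79.9209
Denominator Σ(y_t−ȳ)² = 263.3410
r_1 = -79.9209 / 263.3410 = -0.303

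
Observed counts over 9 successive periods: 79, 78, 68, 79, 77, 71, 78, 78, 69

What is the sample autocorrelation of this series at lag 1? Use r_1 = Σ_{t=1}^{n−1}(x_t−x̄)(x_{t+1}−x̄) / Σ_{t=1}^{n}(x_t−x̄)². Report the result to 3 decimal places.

-0.360

Mean x̄ = (79 + 78 + 68 + 79 + 77 + 71 + 78 + 78 + 69)/9 = 75.2222
Numerator Σ_{t=1}^{8}(x_t−x̄)(x_{t+1}−x̄) = -58.9383
Denominator Σ(x_t−x̄)² = 163.5556
r_1 = -58.9383 / 163.5556 = -0.360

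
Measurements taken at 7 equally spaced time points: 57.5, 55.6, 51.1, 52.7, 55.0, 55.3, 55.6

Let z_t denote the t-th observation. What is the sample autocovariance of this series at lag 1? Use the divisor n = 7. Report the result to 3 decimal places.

0.935

Mean z̄ = (57.5 + 55.6 + 51.1 + 52.7 + 55.0 + 55.3 + 55.6)/7 = 54.6857
Deviations: 2.8143, 0.9143, -3.5857, -1.9857, 0.3143, 0.6143, 0.9143
Σ_{t=1}^{6}(z_t−z̄)(z_{t+1}−z̄) = 6.5455
γ_1 = 6.5455 / 7 = 0.935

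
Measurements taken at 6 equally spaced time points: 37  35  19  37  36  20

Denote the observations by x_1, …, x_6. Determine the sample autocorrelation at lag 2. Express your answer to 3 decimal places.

-0.467

Mean x̄ = (37 + 35 + 19 + 37 + 36 + 20)/6 = 30.6667
Σ(x_t−x̄)(x_{t+2}−x̄) = (-73.8889) + (27.4444) + (-62.2222) + (-67.5556) = -176.2222
Denominator Σ(x_t−x̄)² = 377.3333
r_2 = -176.2222 / 377.3333 = -0.467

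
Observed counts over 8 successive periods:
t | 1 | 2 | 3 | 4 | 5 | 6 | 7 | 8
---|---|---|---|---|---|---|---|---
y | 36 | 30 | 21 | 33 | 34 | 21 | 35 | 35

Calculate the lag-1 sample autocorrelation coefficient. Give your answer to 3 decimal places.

Mean ȳ = (36 + 30 + 21 + 33 + 34 + 21 + 35 + 35)/8 = 30.6250
Deviations from mean: 5.3750, -0.6250, -9.6250, 2.3750, 3.3750, -9.6250, 4.3750, 4.3750
Numerator Σ_{t=1}^{7}(y_t−ȳ)(y_{t+1}−ȳ) = -67.6406
Denominator Σ(y_t−ȳ)² = 269.8750
r_1 = -67.6406 / 269.8750 = -0.251

-0.251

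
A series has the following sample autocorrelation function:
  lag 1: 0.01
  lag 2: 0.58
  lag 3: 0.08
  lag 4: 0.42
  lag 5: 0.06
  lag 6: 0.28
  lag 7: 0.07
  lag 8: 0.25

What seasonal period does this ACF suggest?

2

The largest autocorrelation is r_2 = 0.58, with weaker echoes at lags 4 (0.42), 6 (0.28) and 8 (0.25); the remaining lags stay at or below 0.08.
The dominant spike at lag 2 indicates a seasonal period of 2.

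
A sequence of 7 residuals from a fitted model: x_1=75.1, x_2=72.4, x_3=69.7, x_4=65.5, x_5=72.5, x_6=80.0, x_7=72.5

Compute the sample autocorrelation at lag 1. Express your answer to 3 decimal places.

0.164

Mean x̄ = (75.1 + 72.4 + 69.7 + 65.5 + 72.5 + 80.0 + 72.5)/7 = 72.5286
Deviations from mean: 2.5714, -0.1286, -2.8286, -7.0286, -0.0286, 7.4714, -0.0286
Σ(x_t−x̄)(x_{t+1}−x̄) = (-0.3306) + (0.3637) + (19.8808) + (0.2008) + (-0.2135) + (-0.2135) = 19.6878
Denominator Σ(x_t−x̄)² = 119.8543
r_1 = 19.6878 / 119.8543 = 0.164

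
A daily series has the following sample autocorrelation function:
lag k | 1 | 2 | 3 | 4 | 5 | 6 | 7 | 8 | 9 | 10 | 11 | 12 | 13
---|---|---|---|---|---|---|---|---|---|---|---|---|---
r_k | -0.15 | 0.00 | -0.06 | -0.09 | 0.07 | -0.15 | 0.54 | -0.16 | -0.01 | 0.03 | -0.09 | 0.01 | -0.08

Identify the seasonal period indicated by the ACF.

The largest autocorrelation is r_7 = 0.54; the remaining lags stay at or below 0.07.
The dominant spike at lag 7 indicates a seasonal period of 7.

7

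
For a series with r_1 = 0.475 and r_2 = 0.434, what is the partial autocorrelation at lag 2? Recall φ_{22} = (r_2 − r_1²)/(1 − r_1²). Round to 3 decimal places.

φ_{22} = (r_2 − r_1²) / (1 − r_1²)
r_1² = (0.475)² = 0.225625
Numerator = 0.434 − 0.2256 = 0.2084; denominator = 1 − 0.2256 = 0.7744
φ_{22} = 0.2084 / 0.7744 = 0.269

0.269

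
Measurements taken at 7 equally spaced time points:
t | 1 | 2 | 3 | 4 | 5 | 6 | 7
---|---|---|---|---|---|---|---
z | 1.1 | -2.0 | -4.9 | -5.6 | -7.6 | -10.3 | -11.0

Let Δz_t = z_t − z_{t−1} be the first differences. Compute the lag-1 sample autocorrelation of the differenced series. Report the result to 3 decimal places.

-0.186

First differences Δz: -3.1, -2.9, -0.7, -2.0, -2.7, -0.7
Mean of differences = -2.0167
Numerator Σ(Δz_t−Δz̄)(Δz_{t+1}−Δz̄) = -1.0953
Denominator Σ(Δz_t−Δz̄)² = 5.8883
r_1(Δz) = -1.0953 / 5.8883 = -0.186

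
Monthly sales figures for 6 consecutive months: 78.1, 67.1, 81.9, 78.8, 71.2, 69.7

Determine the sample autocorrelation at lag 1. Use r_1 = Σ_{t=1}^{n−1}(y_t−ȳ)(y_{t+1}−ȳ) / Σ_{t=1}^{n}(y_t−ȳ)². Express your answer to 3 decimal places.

-0.274

Mean ȳ = (78.1 + 67.1 + 81.9 + 78.8 + 71.2 + 69.7)/6 = 74.4667
Deviations from mean: 3.6333, -7.3667, 7.4333, 4.3333, -3.2667, -4.7667
Σ(y_t−ȳ)(y_{t+1}−ȳ) = (-26.7656) + (-54.7589) + (32.2111) + (-14.1556) + (15.5711) = -47.8978
Denominator Σ(y_t−ȳ)² = 174.8933
r_1 = -47.8978 / 174.8933 = -0.274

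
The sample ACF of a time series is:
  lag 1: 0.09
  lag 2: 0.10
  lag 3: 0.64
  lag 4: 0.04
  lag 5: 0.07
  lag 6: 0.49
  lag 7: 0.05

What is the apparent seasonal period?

3

The largest autocorrelation is r_3 = 0.64, with a weaker echo at lag 6 (0.49); the remaining lags stay at or below 0.10.
The dominant spike at lag 3 indicates a seasonal period of 3.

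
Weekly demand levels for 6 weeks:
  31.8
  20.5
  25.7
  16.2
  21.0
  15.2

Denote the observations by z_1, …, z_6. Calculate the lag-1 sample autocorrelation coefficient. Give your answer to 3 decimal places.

Mean z̄ = (31.8 + 20.5 + 25.7 + 16.2 + 21.0 + 15.2)/6 = 21.7333
Deviations from mean: 10.0667, -1.2333, 3.9667, -5.5333, -0.7333, -6.5333
Σ(z_t−z̄)(z_{t+1}−z̄) = (-12.4156) + (-4.8922) + (-21.9489) + (4.0578) + (4.7911) = -30.4078
Denominator Σ(z_t−z̄)² = 192.4333
r_1 = -30.4078 / 192.4333 = -0.158

-0.158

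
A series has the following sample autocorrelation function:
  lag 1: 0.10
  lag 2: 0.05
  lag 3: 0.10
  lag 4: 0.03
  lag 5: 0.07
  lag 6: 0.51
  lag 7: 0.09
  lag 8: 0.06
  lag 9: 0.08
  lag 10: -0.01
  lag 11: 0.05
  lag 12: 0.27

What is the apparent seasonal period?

6

The largest autocorrelation is r_6 = 0.51, with a weaker echo at lag 12 (0.27); the remaining lags stay at or below 0.10.
The dominant spike at lag 6 indicates a seasonal period of 6.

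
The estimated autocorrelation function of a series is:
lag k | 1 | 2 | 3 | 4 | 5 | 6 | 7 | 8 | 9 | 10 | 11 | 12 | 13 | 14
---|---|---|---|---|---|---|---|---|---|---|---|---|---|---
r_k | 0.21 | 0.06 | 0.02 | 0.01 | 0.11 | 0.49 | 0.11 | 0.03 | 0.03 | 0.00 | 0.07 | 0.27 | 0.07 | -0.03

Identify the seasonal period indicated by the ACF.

6

The largest autocorrelation is r_6 = 0.49, with a weaker echo at lag 12 (0.27); the remaining lags stay at or below 0.21. The elevated value at lag 1 (0.21), dropping to 0.06 at lag 2, reflects decaying short-term dependence rather than seasonality.
The dominant spike at lag 6 indicates a seasonal period of 6.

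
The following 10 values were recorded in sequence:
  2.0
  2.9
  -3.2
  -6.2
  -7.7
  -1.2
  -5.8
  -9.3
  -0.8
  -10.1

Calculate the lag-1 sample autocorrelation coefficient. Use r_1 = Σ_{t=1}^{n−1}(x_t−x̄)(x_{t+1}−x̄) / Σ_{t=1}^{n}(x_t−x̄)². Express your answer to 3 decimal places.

0.058

Mean x̄ = (2.0 + 2.9 − 3.2 − 6.2 − 7.7 − 1.2 − 5.8 − 9.3 − 0.8 − 10.1)/10 = -3.9400
Numerator Σ_{t=1}^{9}(x_t−x̄)(x_{t+1}−x̄) = 10.9144
Denominator Σ(x_t−x̄)² = 189.3640
r_1 = 10.9144 / 189.3640 = 0.058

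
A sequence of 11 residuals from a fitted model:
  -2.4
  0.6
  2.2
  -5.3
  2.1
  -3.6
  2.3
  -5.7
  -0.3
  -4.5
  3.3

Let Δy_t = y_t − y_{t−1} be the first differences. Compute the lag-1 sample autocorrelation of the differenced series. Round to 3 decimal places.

-0.786

First differences Δy: 3.0, 1.6, -7.5, 7.4, -5.7, 5.9, -8.0, 5.4, -4.2, 7.8
Mean of differences = 0.5700
Numerator Σ(Δy_t−Δȳ)(Δy_{t+1}−Δȳ) = -281.7679
Denominator Σ(Δy_t−Δȳ)² = 358.2610
r_1(Δy) = -281.7679 / 358.2610 = -0.786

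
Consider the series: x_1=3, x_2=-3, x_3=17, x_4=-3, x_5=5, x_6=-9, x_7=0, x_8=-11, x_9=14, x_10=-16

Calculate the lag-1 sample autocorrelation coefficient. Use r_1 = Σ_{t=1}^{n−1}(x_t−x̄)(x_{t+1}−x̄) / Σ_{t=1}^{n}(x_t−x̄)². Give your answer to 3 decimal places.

Mean x̄ = (3 − 3 + 17 − 3 + 5 − 9 + 0 − 11 + 14 − 16)/10 = -0.3000
Numerator Σ_{t=1}^{9}(x_t−x̄)(x_{t+1}−x̄) = -546.0900
Denominator Σ(x_t−x̄)² = 994.1000
r_1 = -546.0900 / 994.1000 = -0.549

-0.549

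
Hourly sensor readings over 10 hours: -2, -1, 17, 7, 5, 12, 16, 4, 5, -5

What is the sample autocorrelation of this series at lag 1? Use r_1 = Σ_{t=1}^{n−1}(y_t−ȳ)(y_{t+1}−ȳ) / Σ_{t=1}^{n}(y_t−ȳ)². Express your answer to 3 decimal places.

Mean ȳ = (-2 − 1 + 17 + 7 + 5 + 12 + 16 + 4 + 5 − 5)/10 = 5.8000
Numerator Σ_{t=1}^{9}(y_t−ȳ)(y_{t+1}−ȳ) = 39.3600
Denominator Σ(y_t−ȳ)² = 497.6000
r_1 = 39.3600 / 497.6000 = 0.079

0.079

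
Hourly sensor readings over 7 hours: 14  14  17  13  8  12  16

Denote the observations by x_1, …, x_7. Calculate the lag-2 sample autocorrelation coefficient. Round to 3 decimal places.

Mean x̄ = (14 + 14 + 17 + 13 + 8 + 12 + 16)/7 = 13.4286
Deviations from mean: 0.5714, 0.5714, 3.5714, -0.4286, -5.4286, -1.4286, 2.5714
Σ(x_t−x̄)(x_{t+2}−x̄) = (2.0408) + (-0.2449) + (-19.3878) + (0.6122) + (-13.9592) = -30.9388
Denominator Σ(x_t−x̄)² = 51.7143
r_2 = -30.9388 / 51.7143 = -0.598

-0.598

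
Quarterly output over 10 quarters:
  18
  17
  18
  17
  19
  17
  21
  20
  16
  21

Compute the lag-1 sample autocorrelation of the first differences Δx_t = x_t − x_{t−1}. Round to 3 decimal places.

First differences Δx: -1, 1, -1, 2, -2, 4, -1, -4, 5
Mean of differences = 0.3333
Numerator Σ(Δx_t−Δx̄)(Δx_{t+1}−Δx̄) = -35.7778
Denominator Σ(Δx_t−Δx̄)² = 68.0000
r_1(Δx) = -35.7778 / 68.0000 = -0.526

-0.526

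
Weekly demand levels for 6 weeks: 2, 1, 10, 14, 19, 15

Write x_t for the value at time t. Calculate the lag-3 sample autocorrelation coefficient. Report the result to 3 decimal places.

Mean x̄ = (2 + 1 + 10 + 14 + 19 + 15)/6 = 10.1667
Deviations from mean: -8.1667, -9.1667, -0.1667, 3.8333, 8.8333, 4.8333
Σ(x_t−x̄)(x_{t+3}−x̄) = (-31.3056) + (-80.9722) + (-0.8056) = -113.0833
Denominator Σ(x_t−x̄)² = 266.8333
r_3 = -113.0833 / 266.8333 = -0.424

-0.424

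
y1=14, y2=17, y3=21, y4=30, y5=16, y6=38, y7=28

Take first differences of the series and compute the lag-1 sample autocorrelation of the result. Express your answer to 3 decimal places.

First differences Δy: 3, 4, 9, -14, 22, -10
Mean of differences = 2.3333
Numerator Σ(Δy_t−Δȳ)(Δy_{t+1}−Δȳ) = -660.4444
Denominator Σ(Δy_t−Δȳ)² = 853.3333
r_1(Δy) = -660.4444 / 853.3333 = -0.774

-0.774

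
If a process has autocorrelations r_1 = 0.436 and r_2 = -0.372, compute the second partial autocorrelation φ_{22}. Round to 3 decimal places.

φ_{22} = (r_2 − r_1²) / (1 − r_1²)
r_1² = (0.436)² = 0.190096
Numerator = -0.372 − 0.1901 = -0.5621; denominator = 1 − 0.1901 = 0.8099
φ_{22} = -0.5621 / 0.8099 = -0.694

-0.694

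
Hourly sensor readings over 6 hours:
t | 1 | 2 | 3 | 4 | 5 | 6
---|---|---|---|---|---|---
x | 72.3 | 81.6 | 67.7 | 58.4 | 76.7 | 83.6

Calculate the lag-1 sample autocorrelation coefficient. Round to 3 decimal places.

Mean x̄ = (72.3 + 81.6 + 67.7 + 58.4 + 76.7 + 83.6)/6 = 73.3833
Numerator Σ_{t=1}^{5}(x_t−x̄)(x_{t+1}−x̄) = 13.7464
Denominator Σ(x_t−x̄)² = 440.8683
r_1 = 13.7464 / 440.8683 = 0.031

0.031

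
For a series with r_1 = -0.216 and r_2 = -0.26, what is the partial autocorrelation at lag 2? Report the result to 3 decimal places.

φ_{22} = (r_2 − r_1²) / (1 − r_1²)
r_1² = (-0.216)² = 0.046656
Numerator = -0.26 − 0.0467 = -0.3067; denominator = 1 − 0.0467 = 0.9533
φ_{22} = -0.3067 / 0.9533 = -0.322

-0.322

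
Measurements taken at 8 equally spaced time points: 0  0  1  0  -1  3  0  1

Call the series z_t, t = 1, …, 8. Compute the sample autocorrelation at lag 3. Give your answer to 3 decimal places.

0.175

Mean z̄ = (0 + 0 + 1 + 0 − 1 + 3 + 0 + 1)/8 = 0.5000
Deviations from mean: -0.5000, -0.5000, 0.5000, -0.5000, -1.5000, 2.5000, -0.5000, 0.5000
Σ(z_t−z̄)(z_{t+3}−z̄) = (0.2500) + (0.7500) + (1.2500) + (0.2500) + (-0.7500) = 1.7500
Denominator Σ(z_t−z̄)² = 10.0000
r_3 = 1.7500 / 10.0000 = 0.175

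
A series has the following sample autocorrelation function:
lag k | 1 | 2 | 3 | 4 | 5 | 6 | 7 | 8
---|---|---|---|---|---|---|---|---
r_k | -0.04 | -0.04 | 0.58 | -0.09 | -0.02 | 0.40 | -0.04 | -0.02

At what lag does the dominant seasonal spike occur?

3

The largest autocorrelation is r_3 = 0.58, with a weaker echo at lag 6 (0.40); the remaining lags stay at or below -0.02.
The dominant spike at lag 3 indicates a seasonal period of 3.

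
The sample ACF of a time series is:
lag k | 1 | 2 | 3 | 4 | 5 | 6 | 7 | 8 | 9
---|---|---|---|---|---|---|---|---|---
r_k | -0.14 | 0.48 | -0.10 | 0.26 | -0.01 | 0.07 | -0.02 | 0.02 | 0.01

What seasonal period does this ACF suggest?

2

The largest autocorrelation is r_2 = 0.48, with a weaker echo at lag 4 (0.26); the remaining lags stay at or below 0.07.
The dominant spike at lag 2 indicates a seasonal period of 2.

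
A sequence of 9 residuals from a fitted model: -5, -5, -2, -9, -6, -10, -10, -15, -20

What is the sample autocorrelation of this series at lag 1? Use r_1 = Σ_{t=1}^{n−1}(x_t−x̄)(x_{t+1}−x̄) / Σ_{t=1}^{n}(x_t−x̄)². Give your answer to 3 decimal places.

0.461

Mean x̄ = (-5 − 5 − 2 − 9 − 6 − 10 − 10 − 15 − 20)/9 = -9.1111
Numerator Σ_{t=1}^{8}(x_t−x̄)(x_{t+1}−x̄) = 114.6543
Denominator Σ(x_t−x̄)² = 248.8889
r_1 = 114.6543 / 248.8889 = 0.461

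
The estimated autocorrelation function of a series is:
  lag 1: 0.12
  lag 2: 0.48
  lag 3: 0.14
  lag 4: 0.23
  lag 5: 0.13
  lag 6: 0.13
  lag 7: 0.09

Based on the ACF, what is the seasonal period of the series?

2

The largest autocorrelation is r_2 = 0.48, with a weaker echo at lag 4 (0.23); the remaining lags stay at or below 0.14.
The dominant spike at lag 2 indicates a seasonal period of 2.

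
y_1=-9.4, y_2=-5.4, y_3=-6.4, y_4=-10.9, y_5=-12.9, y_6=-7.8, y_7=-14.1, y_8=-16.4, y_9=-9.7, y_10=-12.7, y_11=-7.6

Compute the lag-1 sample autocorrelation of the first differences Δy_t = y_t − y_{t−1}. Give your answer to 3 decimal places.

-0.354

First differences Δy: 4.0, -1.0, -4.5, -2.0, 5.1, -6.3, -2.3, 6.7, -3.0, 5.1
Mean of differences = 0.1800
Numerator Σ(Δy_t−Δȳ)(Δy_{t+1}−Δȳ) = -67.8684
Denominator Σ(Δy_t−Δȳ)² = 191.8160
r_1(Δy) = -67.8684 / 191.8160 = -0.354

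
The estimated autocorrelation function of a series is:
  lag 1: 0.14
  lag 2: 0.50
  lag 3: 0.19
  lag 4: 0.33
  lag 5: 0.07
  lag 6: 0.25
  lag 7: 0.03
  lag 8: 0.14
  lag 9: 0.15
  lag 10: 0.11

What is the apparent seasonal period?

2

The largest autocorrelation is r_2 = 0.50, with weaker echoes at lags 4 (0.33) and 6 (0.25); the remaining lags stay at or below 0.19.
The dominant spike at lag 2 indicates a seasonal period of 2.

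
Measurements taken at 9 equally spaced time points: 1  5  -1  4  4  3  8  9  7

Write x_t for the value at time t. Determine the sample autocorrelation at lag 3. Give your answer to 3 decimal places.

Mean x̄ = (1 + 5 − 1 + 4 + 4 + 3 + 8 + 9 + 7)/9 = 4.4444
Numerator Σ_{t=1}^{6}(x_t−x̄)(x_{t+3}−x̄) = 1.8519
Denominator Σ(x_t−x̄)² = 84.2222
r_3 = 1.8519 / 84.2222 = 0.022

0.022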